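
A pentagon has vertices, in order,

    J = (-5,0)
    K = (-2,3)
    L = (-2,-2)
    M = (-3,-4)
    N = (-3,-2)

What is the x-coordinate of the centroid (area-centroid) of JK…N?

Apply the shoelace (surveyor's) formula. First the cross-terms c_i = x_i·y_{i+1} − x_{i+1}·y_i:
  -15, 10, 2, -6, -10  ⇒  2A = -19, A = -9.5.
Then Σ (x_i + x_{i+1})·c_i = 171, so x̄ = 171 / (6·(-9.5)) = -3.

-3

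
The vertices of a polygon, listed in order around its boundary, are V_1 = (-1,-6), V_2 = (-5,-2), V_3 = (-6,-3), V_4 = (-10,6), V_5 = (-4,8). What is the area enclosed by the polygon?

Cross-terms: -28, 3, -66, -56, 32  ⇒  Σ = -115
Area = |Σ|/2 = 57.5.

57.5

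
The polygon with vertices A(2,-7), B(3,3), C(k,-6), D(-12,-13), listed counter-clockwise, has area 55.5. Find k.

-4

The doubled signed area Σ (x_i y_{i+1} − x_{i+1} y_i) is linear in k.
With k=0 it equals 47; the coefficient of k is -16 (from the two edges through C).
So -16·k + 47 = 2·55.5 = 111 ⇒ k = -4.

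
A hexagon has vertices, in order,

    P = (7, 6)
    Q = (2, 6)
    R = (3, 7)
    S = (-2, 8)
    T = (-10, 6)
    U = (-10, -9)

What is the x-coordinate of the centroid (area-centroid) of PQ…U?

Apply the surveyor's formula. First the cross-terms c_i = x_i·y_{i+1} − x_{i+1}·y_i:
  30, -4, 38, 68, 150, 3  ⇒  2A = 285, A = 142.5.
Then Σ (x_i + x_{i+1})·c_i = -3537, so x̄ = -3537 / (6·142.5) = -393/95.

-393/95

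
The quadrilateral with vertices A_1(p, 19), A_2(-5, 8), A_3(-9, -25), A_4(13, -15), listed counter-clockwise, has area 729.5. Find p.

20

The doubled signed area Σ (x_i y_{i+1} − x_{i+1} y_i) is linear in p.
With p=0 it equals 999; the coefficient of p is 23 (from the two edges through A_1).
So 23·p + 999 = 2·729.5 = 1459 ⇒ p = 20.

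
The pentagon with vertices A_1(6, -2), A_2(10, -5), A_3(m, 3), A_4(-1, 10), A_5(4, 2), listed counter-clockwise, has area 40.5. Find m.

8

Write out the shoelace sum; only the two edges meeting at A_3 involve m:
2·Area = [(10·3 − m·(-5)) + (m·10 − (-1)·3)] + -72
       = 15·m + -39 = 81
⇒ m = 8.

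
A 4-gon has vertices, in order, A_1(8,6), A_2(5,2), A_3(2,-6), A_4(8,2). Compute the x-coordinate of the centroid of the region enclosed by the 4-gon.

Apply Gauss's area formula. First the cross-terms c_i = x_i·y_{i+1} − x_{i+1}·y_i:
  -14, -34, 52, 32  ⇒  2A = 36, A = 18.
Then Σ (x_i + x_{i+1})·c_i = 612, so x̄ = 612 / (6·18) = 17/3.

17/3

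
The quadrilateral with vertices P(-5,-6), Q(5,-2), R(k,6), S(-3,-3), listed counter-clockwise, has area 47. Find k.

-3

Write out the shoelace sum; only the two edges meeting at R involve k:
2·Area = [(5·6 − k·(-2)) + (k·(-3) − (-3)·6)] + 43
       = -1·k + 91 = 94
⇒ k = -3.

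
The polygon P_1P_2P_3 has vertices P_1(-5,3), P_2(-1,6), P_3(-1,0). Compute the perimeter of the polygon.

16

|P_1P_2| = √((4)² + (3)²) = √25 = 5
|P_2P_3| = √((0)² + (-6)²) = √36 = 6
|P_3P_1| = √((-4)² + (3)²) = √25 = 5
Perimeter = 5 + 6 + 5 = 16.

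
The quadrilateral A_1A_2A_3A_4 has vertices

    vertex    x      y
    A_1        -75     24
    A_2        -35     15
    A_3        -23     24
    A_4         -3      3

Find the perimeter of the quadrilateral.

|A_1A_2| = √((40)² + (-9)²) = √1681 = 41
|A_2A_3| = √((12)² + (9)²) = √225 = 15
|A_3A_4| = √((20)² + (-21)²) = √841 = 29
|A_4A_1| = √((-72)² + (21)²) = √5625 = 75
Perimeter = 41 + 15 + 29 + 75 = 160.

160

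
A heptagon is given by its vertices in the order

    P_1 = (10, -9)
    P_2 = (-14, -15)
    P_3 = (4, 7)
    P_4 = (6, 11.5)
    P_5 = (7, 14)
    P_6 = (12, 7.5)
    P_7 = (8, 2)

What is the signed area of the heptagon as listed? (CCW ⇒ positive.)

-275

Apply the surveyor's formula: 2A = Σ (x_i·y_{i+1} − x_{i+1}·y_i), indices taken mod 7.
Σ = (-276) + (-38) + (4) + (3.5) + (-115.5) + (-36) + (-92) = -550
Signed area = Σ/2 = -275 (negative ⇒ clockwise traversal).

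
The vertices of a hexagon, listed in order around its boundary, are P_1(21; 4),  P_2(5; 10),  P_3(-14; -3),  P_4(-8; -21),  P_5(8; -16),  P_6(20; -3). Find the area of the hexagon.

660

Apply the surveyor's formula: 2A = Σ (x_i·y_{i+1} − x_{i+1}·y_i), indices taken mod 6.
Σ = (190) + (125) + (270) + (296) + (296) + (143) = 1320
Area = |Σ|/2 = 660.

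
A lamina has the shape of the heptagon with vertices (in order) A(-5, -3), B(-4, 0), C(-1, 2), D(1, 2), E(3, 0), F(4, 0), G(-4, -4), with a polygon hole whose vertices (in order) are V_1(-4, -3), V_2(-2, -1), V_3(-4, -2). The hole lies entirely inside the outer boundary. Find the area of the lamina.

Outer boundary:
Cross-terms: -12, -8, -4, -6, 0, -16, -8  ⇒  Σ = -54
Area = |Σ|/2 = 27.
Hole:
Σ = (-2) + (0) + (4) = 2
Area = |Σ|/2 = 1.
Net area = 27 − 1 = 26.

26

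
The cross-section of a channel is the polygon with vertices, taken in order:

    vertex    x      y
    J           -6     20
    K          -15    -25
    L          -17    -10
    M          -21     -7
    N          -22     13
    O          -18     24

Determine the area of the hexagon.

426.5

J→K: (-6)(-25) − (-15)(20) = 450
K→L: (-15)(-10) − (-17)(-25) = -275
L→M: (-17)(-7) − (-21)(-10) = -91
M→N: (-21)(13) − (-22)(-7) = -427
N→O: (-22)(24) − (-18)(13) = -294
O→J: (-18)(20) − (-6)(24) = -216
Σ = -853
Area = |Σ|/2 = 426.5.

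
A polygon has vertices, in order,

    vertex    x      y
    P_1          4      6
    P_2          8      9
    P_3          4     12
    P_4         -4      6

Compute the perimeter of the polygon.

28

|P_1P_2| = √((4)² + (3)²) = √25 = 5
|P_2P_3| = √((-4)² + (3)²) = √25 = 5
|P_3P_4| = √((-8)² + (-6)²) = √100 = 10
|P_4P_1| = √((8)² + (0)²) = √64 = 8
Perimeter = 5 + 5 + 10 + 8 = 28.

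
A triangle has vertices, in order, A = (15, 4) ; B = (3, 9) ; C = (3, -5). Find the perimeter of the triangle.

42

|AB| = √((-12)² + (5)²) = √169 = 13
|BC| = √((0)² + (-14)²) = √196 = 14
|CA| = √((12)² + (9)²) = √225 = 15
Perimeter = 13 + 14 + 15 = 42.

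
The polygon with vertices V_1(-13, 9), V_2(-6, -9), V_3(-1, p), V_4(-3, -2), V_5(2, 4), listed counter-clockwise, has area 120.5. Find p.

The doubled signed area Σ (x_i y_{i+1} − x_{i+1} y_i) is linear in p.
With p=0 it equals 226; the coefficient of p is -3 (from the two edges through V_3).
So -3·p + 226 = 2·120.5 = 241 ⇒ p = -5.

-5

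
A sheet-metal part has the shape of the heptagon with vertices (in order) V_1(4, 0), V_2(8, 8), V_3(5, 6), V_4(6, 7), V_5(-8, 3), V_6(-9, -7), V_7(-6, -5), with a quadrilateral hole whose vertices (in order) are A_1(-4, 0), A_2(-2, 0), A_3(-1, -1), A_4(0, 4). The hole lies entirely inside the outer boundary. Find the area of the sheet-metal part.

102.5

Outer boundary:
Apply the surveyor's formula: 2A = Σ (x_i·y_{i+1} − x_{i+1}·y_i), indices taken mod 7.
Σ = (32) + (8) + (-1) + (74) + (83) + (3) + (20) = 219
Area = |Σ|/2 = 109.5.
Hole:
Apply the shoelace (surveyor's) formula: 2A = Σ (x_i·y_{i+1} − x_{i+1}·y_i), indices taken mod 4.
A_1→A_2: (-4)(0) − (-2)(0) = 0
A_2→A_3: (-2)(-1) − (-1)(0) = 2
A_3→A_4: (-1)(4) − (0)(-1) = -4
A_4→A_1: (0)(0) − (-4)(4) = 16
Σ = 14
Area = |Σ|/2 = 7.
Net area = 109.5 − 7 = 102.5.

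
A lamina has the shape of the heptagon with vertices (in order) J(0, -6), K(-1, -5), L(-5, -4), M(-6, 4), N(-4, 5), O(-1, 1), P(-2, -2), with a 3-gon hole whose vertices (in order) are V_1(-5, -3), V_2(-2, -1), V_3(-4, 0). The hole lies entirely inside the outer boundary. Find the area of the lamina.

30.5

Outer boundary:
Apply the shoelace (surveyor's) formula: 2A = Σ (x_i·y_{i+1} − x_{i+1}·y_i), indices taken mod 7.
Σ = (-6) + (-21) + (-44) + (-14) + (1) + (4) + (12) = -68
Area = |Σ|/2 = 34.
Hole:
Apply the shoelace (surveyor's) formula: 2A = Σ (x_i·y_{i+1} − x_{i+1}·y_i), indices taken mod 3.
Cross-terms: -1, -4, 12  ⇒  Σ = 7
Area = |Σ|/2 = 3.5.
Net area = 34 − 3.5 = 30.5.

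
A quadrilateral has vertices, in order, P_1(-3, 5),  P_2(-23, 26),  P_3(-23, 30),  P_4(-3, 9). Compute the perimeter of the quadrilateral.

|P_1P_2| = √((-20)² + (21)²) = √841 = 29
|P_2P_3| = √((0)² + (4)²) = √16 = 4
|P_3P_4| = √((20)² + (-21)²) = √841 = 29
|P_4P_1| = √((0)² + (-4)²) = √16 = 4
Perimeter = 29 + 4 + 29 + 4 = 66.

66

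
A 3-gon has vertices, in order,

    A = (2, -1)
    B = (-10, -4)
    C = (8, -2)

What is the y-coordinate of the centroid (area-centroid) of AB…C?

-7/3

Apply the shoelace formula. First the cross-terms c_i = x_i·y_{i+1} − x_{i+1}·y_i:
  -18, 52, -4  ⇒  2A = 30, A = 15.
Then Σ (y_i + y_{i+1})·c_i = -210, so ȳ = -210 / (6·15) = -7/3.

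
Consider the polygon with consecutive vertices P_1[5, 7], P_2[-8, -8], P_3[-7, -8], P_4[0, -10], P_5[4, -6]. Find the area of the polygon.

Apply the shoelace (surveyor's) formula: 2A = Σ (x_i·y_{i+1} − x_{i+1}·y_i), indices taken mod 5.
Cross-terms: 16, 8, 70, 40, 58  ⇒  Σ = 192
Area = |Σ|/2 = 96.

96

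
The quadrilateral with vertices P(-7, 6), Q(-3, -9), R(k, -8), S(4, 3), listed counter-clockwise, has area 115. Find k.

4

The doubled signed area Σ (x_i y_{i+1} − x_{i+1} y_i) is linear in k.
With k=0 it equals 182; the coefficient of k is 12 (from the two edges through R).
So 12·k + 182 = 2·115 = 230 ⇒ k = 4.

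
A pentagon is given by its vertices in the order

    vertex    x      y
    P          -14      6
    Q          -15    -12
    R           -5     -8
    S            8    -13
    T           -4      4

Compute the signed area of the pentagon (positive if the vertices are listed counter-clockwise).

Cross-terms: 258, 60, 129, -20, 32  ⇒  Σ = 459
Signed area = Σ/2 = 229.5 (positive ⇒ counter-clockwise traversal).

229.5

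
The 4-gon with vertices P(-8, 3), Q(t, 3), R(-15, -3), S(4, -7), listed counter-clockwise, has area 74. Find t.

-9

The doubled signed area Σ (x_i y_{i+1} − x_{i+1} y_i) is linear in t.
With t=0 it equals 94; the coefficient of t is -6 (from the two edges through Q).
So -6·t + 94 = 2·74 = 148 ⇒ t = -9.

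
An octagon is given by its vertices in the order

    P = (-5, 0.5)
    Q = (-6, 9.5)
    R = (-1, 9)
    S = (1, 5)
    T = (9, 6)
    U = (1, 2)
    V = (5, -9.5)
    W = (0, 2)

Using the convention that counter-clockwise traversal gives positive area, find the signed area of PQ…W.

-64.75

Σ = (-44.5) + (-44.5) + (-14) + (-39) + (12) + (-19.5) + (10) + (10) = -129.5
Signed area = Σ/2 = -64.75 (negative ⇒ clockwise traversal).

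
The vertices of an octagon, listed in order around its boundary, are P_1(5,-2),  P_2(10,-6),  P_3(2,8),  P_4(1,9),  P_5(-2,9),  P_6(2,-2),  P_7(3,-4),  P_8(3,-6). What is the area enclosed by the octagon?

Σ = (-10) + (92) + (10) + (27) + (-14) + (-2) + (-6) + (24) = 121
Area = |Σ|/2 = 60.5.

60.5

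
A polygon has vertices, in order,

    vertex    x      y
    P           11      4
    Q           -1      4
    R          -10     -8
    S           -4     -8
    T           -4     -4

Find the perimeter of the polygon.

|PQ| = √((-12)² + (0)²) = √144 = 12
|QR| = √((-9)² + (-12)²) = √225 = 15
|RS| = √((6)² + (0)²) = √36 = 6
|ST| = √((0)² + (4)²) = √16 = 4
|TP| = √((15)² + (8)²) = √289 = 17
Perimeter = 12 + 15 + 6 + 4 + 17 = 54.

54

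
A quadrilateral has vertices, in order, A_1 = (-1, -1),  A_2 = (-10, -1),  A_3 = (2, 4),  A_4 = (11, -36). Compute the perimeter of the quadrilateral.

100

|A_1A_2| = √((-9)² + (0)²) = √81 = 9
|A_2A_3| = √((12)² + (5)²) = √169 = 13
|A_3A_4| = √((9)² + (-40)²) = √1681 = 41
|A_4A_1| = √((-12)² + (35)²) = √1369 = 37
Perimeter = 9 + 13 + 41 + 37 = 100.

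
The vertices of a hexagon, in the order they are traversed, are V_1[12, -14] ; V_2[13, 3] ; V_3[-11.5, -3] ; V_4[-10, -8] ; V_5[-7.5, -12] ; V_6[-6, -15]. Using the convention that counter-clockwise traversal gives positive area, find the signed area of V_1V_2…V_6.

Apply the surveyor's formula: 2A = Σ (x_i·y_{i+1} − x_{i+1}·y_i), indices taken mod 6.
Cross-terms: 218, -4.5, 62, 60, 40.5, 264  ⇒  Σ = 640
Signed area = Σ/2 = 320 (positive ⇒ counter-clockwise traversal).

320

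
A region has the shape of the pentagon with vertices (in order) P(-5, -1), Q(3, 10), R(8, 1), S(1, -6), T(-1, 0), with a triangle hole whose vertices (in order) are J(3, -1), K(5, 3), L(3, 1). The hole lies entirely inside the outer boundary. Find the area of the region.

Outer boundary:
Cross-terms: -47, -77, -49, -6, 1  ⇒  Σ = -178
Area = |Σ|/2 = 89.
Hole:
Apply the shoelace formula: 2A = Σ (x_i·y_{i+1} − x_{i+1}·y_i), indices taken mod 3.
J→K: (3)(3) − (5)(-1) = 14
K→L: (5)(1) − (3)(3) = -4
L→J: (3)(-1) − (3)(1) = -6
Σ = 4
Area = |Σ|/2 = 2.
Net area = 89 − 2 = 87.

87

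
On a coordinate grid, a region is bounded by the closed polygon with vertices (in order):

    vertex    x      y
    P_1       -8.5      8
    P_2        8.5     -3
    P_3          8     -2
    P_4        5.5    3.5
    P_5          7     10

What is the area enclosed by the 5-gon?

Apply the shoelace (surveyor's) formula: 2A = Σ (x_i·y_{i+1} − x_{i+1}·y_i), indices taken mod 5.
Cross-terms: -42.5, 7, 39, 30.5, 141  ⇒  Σ = 175
Area = |Σ|/2 = 87.5.

87.5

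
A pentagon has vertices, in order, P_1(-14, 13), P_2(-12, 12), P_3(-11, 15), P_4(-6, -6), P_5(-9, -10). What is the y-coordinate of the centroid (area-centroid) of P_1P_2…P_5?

Apply the shoelace formula. First the cross-terms c_i = x_i·y_{i+1} − x_{i+1}·y_i:
  -12, -48, 156, 6, -257  ⇒  2A = -155, A = -77.5.
Then Σ (y_i + y_{i+1})·c_i = -1059, so ȳ = -1059 / (6·(-77.5)) = 353/155.

353/155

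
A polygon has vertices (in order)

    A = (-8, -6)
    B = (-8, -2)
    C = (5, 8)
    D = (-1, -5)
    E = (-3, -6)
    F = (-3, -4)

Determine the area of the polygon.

66

Apply the surveyor's formula: 2A = Σ (x_i·y_{i+1} − x_{i+1}·y_i), indices taken mod 6.
A→B: (-8)(-2) − (-8)(-6) = -32
B→C: (-8)(8) − (5)(-2) = -54
C→D: (5)(-5) − (-1)(8) = -17
D→E: (-1)(-6) − (-3)(-5) = -9
E→F: (-3)(-4) − (-3)(-6) = -6
F→A: (-3)(-6) − (-8)(-4) = -14
Σ = -132
Area = |Σ|/2 = 66.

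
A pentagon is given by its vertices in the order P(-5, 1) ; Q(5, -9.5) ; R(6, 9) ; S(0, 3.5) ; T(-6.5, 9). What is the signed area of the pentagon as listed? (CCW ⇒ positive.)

Cross-terms: 42.5, 102, 21, 22.75, 38.5  ⇒  Σ = 226.75
Signed area = Σ/2 = 113.375 (positive ⇒ counter-clockwise traversal).

113.375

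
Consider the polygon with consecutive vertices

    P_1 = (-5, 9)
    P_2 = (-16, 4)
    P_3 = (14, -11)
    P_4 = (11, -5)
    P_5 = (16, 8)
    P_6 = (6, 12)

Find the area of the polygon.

360.5

Apply the surveyor's formula: 2A = Σ (x_i·y_{i+1} − x_{i+1}·y_i), indices taken mod 6.
P_1→P_2: (-5)(4) − (-16)(9) = 124
P_2→P_3: (-16)(-11) − (14)(4) = 120
P_3→P_4: (14)(-5) − (11)(-11) = 51
P_4→P_5: (11)(8) − (16)(-5) = 168
P_5→P_6: (16)(12) − (6)(8) = 144
P_6→P_1: (6)(9) − (-5)(12) = 114
Σ = 721
Area = |Σ|/2 = 360.5.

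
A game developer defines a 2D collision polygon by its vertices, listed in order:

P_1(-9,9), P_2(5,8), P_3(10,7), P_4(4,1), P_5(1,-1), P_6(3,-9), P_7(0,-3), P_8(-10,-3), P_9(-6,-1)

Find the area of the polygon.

Σ = (-117) + (-45) + (-18) + (-5) + (-6) + (-9) + (-30) + (-8) + (-63) = -301
Area = |Σ|/2 = 150.5.

150.5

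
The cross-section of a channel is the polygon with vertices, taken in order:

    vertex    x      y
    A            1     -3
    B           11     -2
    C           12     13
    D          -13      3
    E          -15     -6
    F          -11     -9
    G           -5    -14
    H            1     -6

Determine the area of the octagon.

375.5

Apply Gauss's area formula: 2A = Σ (x_i·y_{i+1} − x_{i+1}·y_i), indices taken mod 8.
A→B: (1)(-2) − (11)(-3) = 31
B→C: (11)(13) − (12)(-2) = 167
C→D: (12)(3) − (-13)(13) = 205
D→E: (-13)(-6) − (-15)(3) = 123
E→F: (-15)(-9) − (-11)(-6) = 69
F→G: (-11)(-14) − (-5)(-9) = 109
G→H: (-5)(-6) − (1)(-14) = 44
H→A: (1)(-3) − (1)(-6) = 3
Σ = 751
Area = |Σ|/2 = 375.5.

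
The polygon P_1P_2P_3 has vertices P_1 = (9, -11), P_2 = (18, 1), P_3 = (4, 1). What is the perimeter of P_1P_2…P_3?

42

|P_1P_2| = √((9)² + (12)²) = √225 = 15
|P_2P_3| = √((-14)² + (0)²) = √196 = 14
|P_3P_1| = √((5)² + (-12)²) = √169 = 13
Perimeter = 15 + 14 + 13 = 42.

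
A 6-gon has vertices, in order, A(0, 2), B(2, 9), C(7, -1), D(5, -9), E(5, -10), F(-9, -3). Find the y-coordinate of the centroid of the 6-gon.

-166/85

Apply the shoelace formula. First the cross-terms c_i = x_i·y_{i+1} − x_{i+1}·y_i:
  -4, -65, -58, -5, -105, -18  ⇒  2A = -255, A = -127.5.
Then Σ (y_i + y_{i+1})·c_i = 1494, so ȳ = 1494 / (6·(-127.5)) = -166/85.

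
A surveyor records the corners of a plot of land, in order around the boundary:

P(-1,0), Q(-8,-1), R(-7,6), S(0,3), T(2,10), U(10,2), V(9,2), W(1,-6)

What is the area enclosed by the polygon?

118.5

Apply the shoelace (surveyor's) formula: 2A = Σ (x_i·y_{i+1} − x_{i+1}·y_i), indices taken mod 8.
Σ = (1) + (-55) + (-21) + (-6) + (-96) + (2) + (-56) + (-6) = -237
Area = |Σ|/2 = 118.5.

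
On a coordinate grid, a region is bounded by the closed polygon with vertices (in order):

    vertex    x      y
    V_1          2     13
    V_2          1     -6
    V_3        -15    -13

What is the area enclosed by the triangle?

Apply the shoelace formula: 2A = Σ (x_i·y_{i+1} − x_{i+1}·y_i), indices taken mod 3.
Σ = (-25) + (-103) + (-169) = -297
Area = |Σ|/2 = 148.5.

148.5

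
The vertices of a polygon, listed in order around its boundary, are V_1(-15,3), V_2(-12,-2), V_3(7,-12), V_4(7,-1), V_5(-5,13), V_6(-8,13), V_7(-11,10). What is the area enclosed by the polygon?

Apply Gauss's area formula: 2A = Σ (x_i·y_{i+1} − x_{i+1}·y_i), indices taken mod 7.
V_1→V_2: (-15)(-2) − (-12)(3) = 66
V_2→V_3: (-12)(-12) − (7)(-2) = 158
V_3→V_4: (7)(-1) − (7)(-12) = 77
V_4→V_5: (7)(13) − (-5)(-1) = 86
V_5→V_6: (-5)(13) − (-8)(13) = 39
V_6→V_7: (-8)(10) − (-11)(13) = 63
V_7→V_1: (-11)(3) − (-15)(10) = 117
Σ = 606
Area = |Σ|/2 = 303.

303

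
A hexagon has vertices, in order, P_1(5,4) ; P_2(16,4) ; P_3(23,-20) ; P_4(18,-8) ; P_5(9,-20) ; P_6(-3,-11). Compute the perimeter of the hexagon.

|P_1P_2| = √((11)² + (0)²) = √121 = 11
|P_2P_3| = √((7)² + (-24)²) = √625 = 25
|P_3P_4| = √((-5)² + (12)²) = √169 = 13
|P_4P_5| = √((-9)² + (-12)²) = √225 = 15
|P_5P_6| = √((-12)² + (9)²) = √225 = 15
|P_6P_1| = √((8)² + (15)²) = √289 = 17
Perimeter = 11 + 25 + 13 + 15 + 15 + 17 = 96.

96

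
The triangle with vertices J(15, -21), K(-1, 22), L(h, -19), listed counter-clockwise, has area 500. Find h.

-9

Write out the shoelace sum; only the two edges meeting at L involve h:
2·Area = [((-1)·(-19) − h·22) + (h·(-21) − 15·(-19))] + 309
       = -43·h + 613 = 1000
⇒ h = -9.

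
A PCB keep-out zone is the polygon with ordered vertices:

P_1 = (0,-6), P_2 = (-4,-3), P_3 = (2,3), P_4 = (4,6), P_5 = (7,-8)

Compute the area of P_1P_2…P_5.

Apply the surveyor's formula: 2A = Σ (x_i·y_{i+1} − x_{i+1}·y_i), indices taken mod 5.
Cross-terms: -24, -6, 0, -74, -42  ⇒  Σ = -146
Area = |Σ|/2 = 73.

73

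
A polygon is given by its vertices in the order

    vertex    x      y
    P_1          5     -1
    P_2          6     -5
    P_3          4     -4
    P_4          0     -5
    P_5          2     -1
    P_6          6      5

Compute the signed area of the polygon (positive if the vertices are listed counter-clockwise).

Σ = (-19) + (-4) + (-20) + (10) + (16) + (-31) = -48
Signed area = Σ/2 = -24 (negative ⇒ clockwise traversal).

-24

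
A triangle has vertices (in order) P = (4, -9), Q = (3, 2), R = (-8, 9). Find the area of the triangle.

Σ = (35) + (43) + (36) = 114
Area = |Σ|/2 = 57.

57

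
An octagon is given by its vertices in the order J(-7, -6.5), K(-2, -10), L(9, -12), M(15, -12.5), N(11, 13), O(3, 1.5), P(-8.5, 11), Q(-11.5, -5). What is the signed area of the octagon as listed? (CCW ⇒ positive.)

Σ = (57) + (114) + (67.5) + (332.5) + (-22.5) + (45.75) + (169) + (39.75) = 803
Signed area = Σ/2 = 401.5 (positive ⇒ counter-clockwise traversal).

401.5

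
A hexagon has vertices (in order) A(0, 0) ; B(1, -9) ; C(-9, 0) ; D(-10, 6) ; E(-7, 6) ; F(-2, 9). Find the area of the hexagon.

102

Cross-terms: 0, -81, -54, -18, -51, 0  ⇒  Σ = -204
Area = |Σ|/2 = 102.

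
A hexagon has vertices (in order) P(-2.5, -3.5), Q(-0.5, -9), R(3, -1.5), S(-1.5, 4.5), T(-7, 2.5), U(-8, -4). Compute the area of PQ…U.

Cross-terms: 20.75, 27.75, 11.25, 27.75, 48, 18  ⇒  Σ = 153.5
Area = |Σ|/2 = 76.75.

76.75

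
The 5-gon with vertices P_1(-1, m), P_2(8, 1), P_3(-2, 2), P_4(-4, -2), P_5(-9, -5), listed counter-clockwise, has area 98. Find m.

The doubled signed area Σ (x_i y_{i+1} − x_{i+1} y_i) is linear in m.
With m=0 it equals 26; the coefficient of m is -17 (from the two edges through P_1).
So -17·m + 26 = 2·98 = 196 ⇒ m = -10.

-10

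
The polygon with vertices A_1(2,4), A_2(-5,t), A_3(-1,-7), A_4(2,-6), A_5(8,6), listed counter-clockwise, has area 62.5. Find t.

-10

The doubled signed area Σ (x_i y_{i+1} − x_{i+1} y_i) is linear in t.
With t=0 it equals 155; the coefficient of t is 3 (from the two edges through A_2).
So 3·t + 155 = 2·62.5 = 125 ⇒ t = -10.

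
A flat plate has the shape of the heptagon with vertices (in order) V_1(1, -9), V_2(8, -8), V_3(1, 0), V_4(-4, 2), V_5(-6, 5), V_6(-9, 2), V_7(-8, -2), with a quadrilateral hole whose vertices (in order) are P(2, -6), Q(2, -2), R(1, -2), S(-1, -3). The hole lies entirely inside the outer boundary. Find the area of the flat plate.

Outer boundary:
V_1→V_2: (1)(-8) − (8)(-9) = 64
V_2→V_3: (8)(0) − (1)(-8) = 8
V_3→V_4: (1)(2) − (-4)(0) = 2
V_4→V_5: (-4)(5) − (-6)(2) = -8
V_5→V_6: (-6)(2) − (-9)(5) = 33
V_6→V_7: (-9)(-2) − (-8)(2) = 34
V_7→V_1: (-8)(-9) − (1)(-2) = 74
Σ = 207
Area = |Σ|/2 = 103.5.
Hole:
Apply the shoelace (surveyor's) formula: 2A = Σ (x_i·y_{i+1} − x_{i+1}·y_i), indices taken mod 4.
Σ = (8) + (-2) + (-5) + (12) = 13
Area = |Σ|/2 = 6.5.
Net area = 103.5 − 6.5 = 97.

97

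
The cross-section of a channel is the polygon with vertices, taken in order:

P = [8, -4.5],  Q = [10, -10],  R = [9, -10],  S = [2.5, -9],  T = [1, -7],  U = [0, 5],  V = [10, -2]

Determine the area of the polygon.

91.75

Σ = (-35) + (-10) + (-56) + (-8.5) + (5) + (-50) + (-29) = -183.5
Area = |Σ|/2 = 91.75.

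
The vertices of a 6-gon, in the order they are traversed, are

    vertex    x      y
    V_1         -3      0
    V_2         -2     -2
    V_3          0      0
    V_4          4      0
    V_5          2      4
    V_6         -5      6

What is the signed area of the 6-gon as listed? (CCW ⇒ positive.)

36

Apply Gauss's area formula: 2A = Σ (x_i·y_{i+1} − x_{i+1}·y_i), indices taken mod 6.
Cross-terms: 6, 0, 0, 16, 32, 18  ⇒  Σ = 72
Signed area = Σ/2 = 36 (positive ⇒ counter-clockwise traversal).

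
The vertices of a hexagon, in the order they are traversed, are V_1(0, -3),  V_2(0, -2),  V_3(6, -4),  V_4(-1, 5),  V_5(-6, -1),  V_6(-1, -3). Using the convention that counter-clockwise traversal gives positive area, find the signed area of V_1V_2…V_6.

Apply Gauss's area formula: 2A = Σ (x_i·y_{i+1} − x_{i+1}·y_i), indices taken mod 6.
V_1→V_2: (0)(-2) − (0)(-3) = 0
V_2→V_3: (0)(-4) − (6)(-2) = 12
V_3→V_4: (6)(5) − (-1)(-4) = 26
V_4→V_5: (-1)(-1) − (-6)(5) = 31
V_5→V_6: (-6)(-3) − (-1)(-1) = 17
V_6→V_1: (-1)(-3) − (0)(-3) = 3
Σ = 89
Signed area = Σ/2 = 44.5 (positive ⇒ counter-clockwise traversal).

44.5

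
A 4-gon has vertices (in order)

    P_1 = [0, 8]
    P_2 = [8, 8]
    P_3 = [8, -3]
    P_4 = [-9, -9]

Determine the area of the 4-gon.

Apply the shoelace (surveyor's) formula: 2A = Σ (x_i·y_{i+1} − x_{i+1}·y_i), indices taken mod 4.
Σ = (-64) + (-88) + (-99) + (-72) = -323
Area = |Σ|/2 = 161.5.

161.5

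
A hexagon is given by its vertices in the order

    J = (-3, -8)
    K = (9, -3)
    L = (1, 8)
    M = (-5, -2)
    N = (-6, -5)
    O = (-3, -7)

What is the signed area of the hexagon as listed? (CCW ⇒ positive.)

Apply the surveyor's formula: 2A = Σ (x_i·y_{i+1} − x_{i+1}·y_i), indices taken mod 6.
Σ = (81) + (75) + (38) + (13) + (27) + (3) = 237
Signed area = Σ/2 = 118.5 (positive ⇒ counter-clockwise traversal).

118.5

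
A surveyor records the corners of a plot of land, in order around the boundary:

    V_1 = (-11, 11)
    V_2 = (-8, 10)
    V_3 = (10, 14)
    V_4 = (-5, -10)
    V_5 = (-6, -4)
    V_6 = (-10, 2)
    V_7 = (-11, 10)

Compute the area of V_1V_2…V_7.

Apply Gauss's area formula: 2A = Σ (x_i·y_{i+1} − x_{i+1}·y_i), indices taken mod 7.
Cross-terms: -22, -212, -30, -40, -52, -78, -11  ⇒  Σ = -445
Area = |Σ|/2 = 222.5.

222.5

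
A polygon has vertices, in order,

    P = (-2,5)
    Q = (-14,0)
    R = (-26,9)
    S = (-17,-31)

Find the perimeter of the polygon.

108

|PQ| = √((-12)² + (-5)²) = √169 = 13
|QR| = √((-12)² + (9)²) = √225 = 15
|RS| = √((9)² + (-40)²) = √1681 = 41
|SP| = √((15)² + (36)²) = √1521 = 39
Perimeter = 13 + 15 + 41 + 39 = 108.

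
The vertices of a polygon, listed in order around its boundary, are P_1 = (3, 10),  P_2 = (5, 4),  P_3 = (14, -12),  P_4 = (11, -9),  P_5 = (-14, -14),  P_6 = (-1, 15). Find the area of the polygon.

353.5

P_1→P_2: (3)(4) − (5)(10) = -38
P_2→P_3: (5)(-12) − (14)(4) = -116
P_3→P_4: (14)(-9) − (11)(-12) = 6
P_4→P_5: (11)(-14) − (-14)(-9) = -280
P_5→P_6: (-14)(15) − (-1)(-14) = -224
P_6→P_1: (-1)(10) − (3)(15) = -55
Σ = -707
Area = |Σ|/2 = 353.5.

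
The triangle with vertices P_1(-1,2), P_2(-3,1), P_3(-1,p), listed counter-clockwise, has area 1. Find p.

1

The doubled signed area Σ (x_i y_{i+1} − x_{i+1} y_i) is linear in p.
With p=0 it equals 4; the coefficient of p is -2 (from the two edges through P_3).
So -2·p + 4 = 2·1 = 2 ⇒ p = 1.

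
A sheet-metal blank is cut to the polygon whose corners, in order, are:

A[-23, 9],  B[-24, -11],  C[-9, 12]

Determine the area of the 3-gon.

138.5

A→B: (-23)(-11) − (-24)(9) = 469
B→C: (-24)(12) − (-9)(-11) = -387
C→A: (-9)(9) − (-23)(12) = 195
Σ = 277
Area = |Σ|/2 = 138.5.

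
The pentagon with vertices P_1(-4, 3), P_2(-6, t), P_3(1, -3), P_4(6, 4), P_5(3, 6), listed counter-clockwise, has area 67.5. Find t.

-4

Write out the shoelace sum; only the two edges meeting at P_2 involve t:
2·Area = [((-4)·t − (-6)·3) + ((-6)·(-3) − 1·t)] + 79
       = -5·t + 115 = 135
⇒ t = -4.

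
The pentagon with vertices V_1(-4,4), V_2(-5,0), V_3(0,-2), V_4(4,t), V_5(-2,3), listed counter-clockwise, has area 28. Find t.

1

The doubled signed area Σ (x_i y_{i+1} − x_{i+1} y_i) is linear in t.
With t=0 it equals 54; the coefficient of t is 2 (from the two edges through V_4).
So 2·t + 54 = 2·28 = 56 ⇒ t = 1.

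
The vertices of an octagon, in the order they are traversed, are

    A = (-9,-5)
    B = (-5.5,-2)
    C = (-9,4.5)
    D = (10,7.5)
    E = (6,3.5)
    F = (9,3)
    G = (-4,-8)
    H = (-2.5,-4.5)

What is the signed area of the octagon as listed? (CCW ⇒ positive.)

Apply the shoelace (surveyor's) formula: 2A = Σ (x_i·y_{i+1} − x_{i+1}·y_i), indices taken mod 8.
A→B: (-9)(-2) − (-5.5)(-5) = -9.5
B→C: (-5.5)(4.5) − (-9)(-2) = -42.75
C→D: (-9)(7.5) − (10)(4.5) = -112.5
D→E: (10)(3.5) − (6)(7.5) = -10
E→F: (6)(3) − (9)(3.5) = -13.5
F→G: (9)(-8) − (-4)(3) = -60
G→H: (-4)(-4.5) − (-2.5)(-8) = -2
H→A: (-2.5)(-5) − (-9)(-4.5) = -28
Σ = -278.25
Signed area = Σ/2 = -139.125 (negative ⇒ clockwise traversal).

-139.125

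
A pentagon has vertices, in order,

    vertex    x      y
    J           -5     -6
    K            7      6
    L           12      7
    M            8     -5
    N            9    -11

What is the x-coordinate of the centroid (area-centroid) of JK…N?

1300/279

Apply the surveyor's formula. First the cross-terms c_i = x_i·y_{i+1} − x_{i+1}·y_i:
  12, -23, -116, -43, -109  ⇒  2A = -279, A = -139.5.
Then Σ (x_i + x_{i+1})·c_i = -3900, so x̄ = -3900 / (6·(-139.5)) = 1300/279.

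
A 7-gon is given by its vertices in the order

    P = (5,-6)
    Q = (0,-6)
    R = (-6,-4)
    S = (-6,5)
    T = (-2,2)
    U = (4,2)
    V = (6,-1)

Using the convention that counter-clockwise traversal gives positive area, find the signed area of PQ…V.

-90.5

Cross-terms: -30, -36, -54, -2, -12, -16, -31  ⇒  Σ = -181
Signed area = Σ/2 = -90.5 (negative ⇒ clockwise traversal).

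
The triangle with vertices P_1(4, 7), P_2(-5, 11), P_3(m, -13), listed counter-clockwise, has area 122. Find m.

Write out the shoelace sum; only the two edges meeting at P_3 involve m:
2·Area = [((-5)·(-13) − m·11) + (m·7 − 4·(-13))] + 79
       = -4·m + 196 = 244
⇒ m = -12.

-12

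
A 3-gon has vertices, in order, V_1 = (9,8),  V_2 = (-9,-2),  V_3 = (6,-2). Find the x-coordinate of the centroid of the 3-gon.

Apply the surveyor's formula. First the cross-terms c_i = x_i·y_{i+1} − x_{i+1}·y_i:
  54, 30, 66  ⇒  2A = 150, A = 75.
Then Σ (x_i + x_{i+1})·c_i = 900, so x̄ = 900 / (6·75) = 2.

2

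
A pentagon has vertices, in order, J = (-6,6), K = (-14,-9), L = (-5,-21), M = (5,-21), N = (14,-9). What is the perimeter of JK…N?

82

|JK| = √((-8)² + (-15)²) = √289 = 17
|KL| = √((9)² + (-12)²) = √225 = 15
|LM| = √((10)² + (0)²) = √100 = 10
|MN| = √((9)² + (12)²) = √225 = 15
|NJ| = √((-20)² + (15)²) = √625 = 25
Perimeter = 17 + 15 + 10 + 15 + 25 = 82.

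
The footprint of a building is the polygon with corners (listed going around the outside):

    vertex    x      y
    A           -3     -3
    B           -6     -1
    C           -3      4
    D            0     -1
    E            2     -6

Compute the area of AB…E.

30.5

Cross-terms: -15, -27, 3, 2, -24  ⇒  Σ = -61
Area = |Σ|/2 = 30.5.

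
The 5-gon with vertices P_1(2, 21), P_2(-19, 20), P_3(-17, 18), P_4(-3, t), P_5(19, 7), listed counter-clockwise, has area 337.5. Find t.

Write out the shoelace sum; only the two edges meeting at P_4 involve t:
2·Area = [((-17)·t − (-3)·18) + ((-3)·7 − 19·t)] + 822
       = -36·t + 855 = 675
⇒ t = 5.

5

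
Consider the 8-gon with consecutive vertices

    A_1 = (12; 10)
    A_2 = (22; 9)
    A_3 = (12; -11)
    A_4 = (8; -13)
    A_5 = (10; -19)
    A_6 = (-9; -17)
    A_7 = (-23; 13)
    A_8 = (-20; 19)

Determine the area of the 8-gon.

1003

Apply the shoelace (surveyor's) formula: 2A = Σ (x_i·y_{i+1} − x_{i+1}·y_i), indices taken mod 8.
Σ = (-112) + (-350) + (-68) + (-22) + (-341) + (-508) + (-177) + (-428) = -2006
Area = |Σ|/2 = 1003.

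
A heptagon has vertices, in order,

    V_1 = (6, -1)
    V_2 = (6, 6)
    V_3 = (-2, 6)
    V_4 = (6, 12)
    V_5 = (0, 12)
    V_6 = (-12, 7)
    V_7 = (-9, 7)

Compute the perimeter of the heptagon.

64

|V_1V_2| = √((0)² + (7)²) = √49 = 7
|V_2V_3| = √((-8)² + (0)²) = √64 = 8
|V_3V_4| = √((8)² + (6)²) = √100 = 10
|V_4V_5| = √((-6)² + (0)²) = √36 = 6
|V_5V_6| = √((-12)² + (-5)²) = √169 = 13
|V_6V_7| = √((3)² + (0)²) = √9 = 3
|V_7V_1| = √((15)² + (-8)²) = √289 = 17
Perimeter = 7 + 8 + 10 + 6 + 13 + 3 + 17 = 64.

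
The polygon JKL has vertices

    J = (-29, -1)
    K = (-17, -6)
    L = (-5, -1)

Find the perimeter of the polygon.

50

|JK| = √((12)² + (-5)²) = √169 = 13
|KL| = √((12)² + (5)²) = √169 = 13
|LJ| = √((-24)² + (0)²) = √576 = 24
Perimeter = 13 + 13 + 24 = 50.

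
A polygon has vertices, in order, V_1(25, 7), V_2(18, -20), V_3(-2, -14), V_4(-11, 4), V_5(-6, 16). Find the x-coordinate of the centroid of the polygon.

Apply the surveyor's formula. First the cross-terms c_i = x_i·y_{i+1} − x_{i+1}·y_i:
  -626, -292, -162, -152, -442  ⇒  2A = -1674, A = -837.
Then Σ (x_i + x_{i+1})·c_i = -35298, so x̄ = -35298 / (6·(-837)) = 1961/279.

1961/279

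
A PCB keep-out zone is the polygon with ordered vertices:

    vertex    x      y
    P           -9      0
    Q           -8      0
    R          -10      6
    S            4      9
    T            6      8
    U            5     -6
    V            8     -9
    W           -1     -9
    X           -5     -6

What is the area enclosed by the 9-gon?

215.5

Cross-terms: 0, -48, -114, -22, -76, 3, -81, -39, -54  ⇒  Σ = -431
Area = |Σ|/2 = 215.5.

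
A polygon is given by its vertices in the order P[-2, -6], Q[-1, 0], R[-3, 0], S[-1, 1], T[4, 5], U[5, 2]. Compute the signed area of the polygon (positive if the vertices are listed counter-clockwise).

Σ = (-6) + (0) + (-3) + (-9) + (-17) + (-26) = -61
Signed area = Σ/2 = -30.5 (negative ⇒ clockwise traversal).

-30.5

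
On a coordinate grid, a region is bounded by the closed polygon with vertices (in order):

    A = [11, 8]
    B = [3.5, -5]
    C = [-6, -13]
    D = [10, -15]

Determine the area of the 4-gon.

153.25

Σ = (-83) + (-75.5) + (220) + (245) = 306.5
Area = |Σ|/2 = 153.25.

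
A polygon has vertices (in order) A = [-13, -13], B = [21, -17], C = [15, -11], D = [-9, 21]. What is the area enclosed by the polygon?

Apply the shoelace (surveyor's) formula: 2A = Σ (x_i·y_{i+1} − x_{i+1}·y_i), indices taken mod 4.
A→B: (-13)(-17) − (21)(-13) = 494
B→C: (21)(-11) − (15)(-17) = 24
C→D: (15)(21) − (-9)(-11) = 216
D→A: (-9)(-13) − (-13)(21) = 390
Σ = 1124
Area = |Σ|/2 = 562.

562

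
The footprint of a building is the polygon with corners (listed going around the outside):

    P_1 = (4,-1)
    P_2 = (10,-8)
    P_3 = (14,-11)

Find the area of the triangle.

Cross-terms: -22, 2, 30  ⇒  Σ = 10
Area = |Σ|/2 = 5.

5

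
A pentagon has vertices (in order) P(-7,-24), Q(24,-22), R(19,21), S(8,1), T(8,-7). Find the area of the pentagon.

Apply Gauss's area formula: 2A = Σ (x_i·y_{i+1} − x_{i+1}·y_i), indices taken mod 5.
Σ = (730) + (922) + (-149) + (-64) + (-241) = 1198
Area = |Σ|/2 = 599.

599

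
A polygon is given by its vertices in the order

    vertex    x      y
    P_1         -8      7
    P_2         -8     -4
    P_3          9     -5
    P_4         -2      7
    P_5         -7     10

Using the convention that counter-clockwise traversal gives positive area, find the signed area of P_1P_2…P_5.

Apply Gauss's area formula: 2A = Σ (x_i·y_{i+1} − x_{i+1}·y_i), indices taken mod 5.
Σ = (88) + (76) + (53) + (29) + (31) = 277
Signed area = Σ/2 = 138.5 (positive ⇒ counter-clockwise traversal).

138.5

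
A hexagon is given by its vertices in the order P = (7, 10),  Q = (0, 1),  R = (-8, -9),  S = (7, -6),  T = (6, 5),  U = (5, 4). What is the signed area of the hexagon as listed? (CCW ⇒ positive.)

109

P→Q: (7)(1) − (0)(10) = 7
Q→R: (0)(-9) − (-8)(1) = 8
R→S: (-8)(-6) − (7)(-9) = 111
S→T: (7)(5) − (6)(-6) = 71
T→U: (6)(4) − (5)(5) = -1
U→P: (5)(10) − (7)(4) = 22
Σ = 218
Signed area = Σ/2 = 109 (positive ⇒ counter-clockwise traversal).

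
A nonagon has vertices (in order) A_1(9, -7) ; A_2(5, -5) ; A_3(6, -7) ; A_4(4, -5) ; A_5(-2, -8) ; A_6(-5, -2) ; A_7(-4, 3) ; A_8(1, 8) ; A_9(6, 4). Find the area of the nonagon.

137.5

Cross-terms: -10, -5, -2, -42, -36, -23, -35, -44, -78  ⇒  Σ = -275
Area = |Σ|/2 = 137.5.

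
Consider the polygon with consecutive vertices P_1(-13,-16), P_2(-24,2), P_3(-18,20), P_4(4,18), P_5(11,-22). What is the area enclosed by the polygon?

Cross-terms: -410, -444, -404, -286, -462  ⇒  Σ = -2006
Area = |Σ|/2 = 1003.

1003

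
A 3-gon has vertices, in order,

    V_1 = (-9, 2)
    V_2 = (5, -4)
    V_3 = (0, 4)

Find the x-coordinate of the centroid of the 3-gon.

Apply the surveyor's formula. First the cross-terms c_i = x_i·y_{i+1} − x_{i+1}·y_i:
  26, 20, 36  ⇒  2A = 82, A = 41.
Then Σ (x_i + x_{i+1})·c_i = -328, so x̄ = -328 / (6·41) = -4/3.

-4/3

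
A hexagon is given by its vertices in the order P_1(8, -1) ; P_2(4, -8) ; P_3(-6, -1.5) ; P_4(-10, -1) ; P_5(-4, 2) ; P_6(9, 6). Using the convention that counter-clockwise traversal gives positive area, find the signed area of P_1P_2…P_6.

-123

Apply the shoelace formula: 2A = Σ (x_i·y_{i+1} − x_{i+1}·y_i), indices taken mod 6.
Cross-terms: -60, -54, -9, -24, -42, -57  ⇒  Σ = -246
Signed area = Σ/2 = -123 (negative ⇒ clockwise traversal).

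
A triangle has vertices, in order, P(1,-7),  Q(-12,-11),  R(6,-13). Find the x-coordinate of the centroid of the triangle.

-5/3

Apply the surveyor's formula. First the cross-terms c_i = x_i·y_{i+1} − x_{i+1}·y_i:
  -95, 222, -29  ⇒  2A = 98, A = 49.
Then Σ (x_i + x_{i+1})·c_i = -490, so x̄ = -490 / (6·49) = -5/3.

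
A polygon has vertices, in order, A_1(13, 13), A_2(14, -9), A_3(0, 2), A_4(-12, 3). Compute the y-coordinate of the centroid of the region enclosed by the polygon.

Apply Gauss's area formula. First the cross-terms c_i = x_i·y_{i+1} − x_{i+1}·y_i:
  -299, 28, 24, -195  ⇒  2A = -442, A = -221.
Then Σ (y_i + y_{i+1})·c_i = -4392, so ȳ = -4392 / (6·(-221)) = 732/221.

732/221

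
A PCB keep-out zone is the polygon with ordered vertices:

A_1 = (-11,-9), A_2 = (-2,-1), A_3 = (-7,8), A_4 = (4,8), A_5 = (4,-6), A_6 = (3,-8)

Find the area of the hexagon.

A_1→A_2: (-11)(-1) − (-2)(-9) = -7
A_2→A_3: (-2)(8) − (-7)(-1) = -23
A_3→A_4: (-7)(8) − (4)(8) = -88
A_4→A_5: (4)(-6) − (4)(8) = -56
A_5→A_6: (4)(-8) − (3)(-6) = -14
A_6→A_1: (3)(-9) − (-11)(-8) = -115
Σ = -303
Area = |Σ|/2 = 151.5.

151.5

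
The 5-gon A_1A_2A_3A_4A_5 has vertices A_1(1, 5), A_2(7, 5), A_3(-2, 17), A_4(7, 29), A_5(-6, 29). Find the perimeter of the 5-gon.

|A_1A_2| = √((6)² + (0)²) = √36 = 6
|A_2A_3| = √((-9)² + (12)²) = √225 = 15
|A_3A_4| = √((9)² + (12)²) = √225 = 15
|A_4A_5| = √((-13)² + (0)²) = √169 = 13
|A_5A_1| = √((7)² + (-24)²) = √625 = 25
Perimeter = 6 + 15 + 15 + 13 + 25 = 74.

74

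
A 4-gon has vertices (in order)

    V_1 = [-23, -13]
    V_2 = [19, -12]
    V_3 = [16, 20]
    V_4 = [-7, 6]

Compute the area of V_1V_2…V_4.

780

Apply the surveyor's formula: 2A = Σ (x_i·y_{i+1} − x_{i+1}·y_i), indices taken mod 4.
Σ = (523) + (572) + (236) + (229) = 1560
Area = |Σ|/2 = 780.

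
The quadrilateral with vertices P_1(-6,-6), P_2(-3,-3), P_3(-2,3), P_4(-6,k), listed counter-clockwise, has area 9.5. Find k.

Write out the shoelace sum; only the two edges meeting at P_4 involve k:
2·Area = [((-2)·k − (-6)·3) + ((-6)·(-6) − (-6)·k)] + -15
       = 4·k + 39 = 19
⇒ k = -5.

-5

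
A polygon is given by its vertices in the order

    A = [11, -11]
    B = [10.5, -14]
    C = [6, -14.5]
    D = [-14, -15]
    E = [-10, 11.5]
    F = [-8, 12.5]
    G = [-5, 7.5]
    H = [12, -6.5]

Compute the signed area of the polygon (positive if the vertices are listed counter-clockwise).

Σ = (-38.5) + (-68.25) + (-293) + (-311) + (-33) + (2.5) + (-57.5) + (-60.5) = -859.25
Signed area = Σ/2 = -429.625 (negative ⇒ clockwise traversal).

-429.625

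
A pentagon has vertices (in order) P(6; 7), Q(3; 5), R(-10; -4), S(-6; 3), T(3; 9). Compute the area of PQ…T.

Apply Gauss's area formula: 2A = Σ (x_i·y_{i+1} − x_{i+1}·y_i), indices taken mod 5.
Σ = (9) + (38) + (-54) + (-63) + (-33) = -103
Area = |Σ|/2 = 51.5.

51.5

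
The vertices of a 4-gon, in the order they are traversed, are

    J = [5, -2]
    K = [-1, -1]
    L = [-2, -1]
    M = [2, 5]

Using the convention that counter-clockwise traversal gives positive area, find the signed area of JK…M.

-22.5

Apply the shoelace (surveyor's) formula: 2A = Σ (x_i·y_{i+1} − x_{i+1}·y_i), indices taken mod 4.
J→K: (5)(-1) − (-1)(-2) = -7
K→L: (-1)(-1) − (-2)(-1) = -1
L→M: (-2)(5) − (2)(-1) = -8
M→J: (2)(-2) − (5)(5) = -29
Σ = -45
Signed area = Σ/2 = -22.5 (negative ⇒ clockwise traversal).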